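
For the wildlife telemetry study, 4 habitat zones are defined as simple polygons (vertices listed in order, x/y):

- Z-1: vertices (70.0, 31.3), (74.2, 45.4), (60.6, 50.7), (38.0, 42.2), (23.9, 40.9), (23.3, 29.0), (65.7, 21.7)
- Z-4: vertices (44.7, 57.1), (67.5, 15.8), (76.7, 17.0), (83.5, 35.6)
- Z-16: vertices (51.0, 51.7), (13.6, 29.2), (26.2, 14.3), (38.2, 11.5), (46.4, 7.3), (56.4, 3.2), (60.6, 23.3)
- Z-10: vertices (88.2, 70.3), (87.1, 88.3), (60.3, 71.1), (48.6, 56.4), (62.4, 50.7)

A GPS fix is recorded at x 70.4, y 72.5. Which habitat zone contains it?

Cast a ray rightward from (70.4, 72.5). For each polygon, the edges (by vertex number in listed order) whose endpoints lie on opposite sides of y = 72.5, where each meets that height, and whether that is right or left of the point:
Z-1: no edge straddles that height → 0 crossings.
Z-4: no edge straddles that height → 0 crossings.
Z-16: no edge straddles that height → 0 crossings.
Z-10: 1–2 at x≈88.07 (right), 2–3 at x≈62.48 (left) → 1 crossing.
Only Z-10 has an odd count, so the point is inside Z-10.

Z-10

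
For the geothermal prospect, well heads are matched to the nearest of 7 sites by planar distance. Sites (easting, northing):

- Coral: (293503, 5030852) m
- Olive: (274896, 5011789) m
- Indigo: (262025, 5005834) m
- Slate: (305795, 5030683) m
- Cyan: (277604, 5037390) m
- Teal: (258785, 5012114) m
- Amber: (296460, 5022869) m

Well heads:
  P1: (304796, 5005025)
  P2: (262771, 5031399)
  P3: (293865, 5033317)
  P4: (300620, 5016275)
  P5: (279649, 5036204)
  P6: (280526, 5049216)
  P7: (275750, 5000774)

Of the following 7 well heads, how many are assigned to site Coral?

1

P1 → Amber
P2 → Cyan
P3 → Coral
P4 → Amber
P5 → Cyan
P6 → Cyan
P7 → Olive
1 of the 7 goes to Coral.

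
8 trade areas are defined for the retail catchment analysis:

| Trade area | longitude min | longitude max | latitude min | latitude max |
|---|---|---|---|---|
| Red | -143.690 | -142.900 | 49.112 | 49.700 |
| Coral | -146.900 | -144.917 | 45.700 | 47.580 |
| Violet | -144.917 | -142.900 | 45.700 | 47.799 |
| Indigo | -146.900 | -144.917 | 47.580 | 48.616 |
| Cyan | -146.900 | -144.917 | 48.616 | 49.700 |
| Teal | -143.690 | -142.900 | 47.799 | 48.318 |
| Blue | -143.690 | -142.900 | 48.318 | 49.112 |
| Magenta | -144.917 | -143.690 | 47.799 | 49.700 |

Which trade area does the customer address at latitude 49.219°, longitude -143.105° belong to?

The point has longitude = -143.105 and latitude = 49.219.
Only Red satisfies -143.690 ≤ longitude ≤ -142.900 and 49.112 ≤ latitude ≤ 49.700.

Red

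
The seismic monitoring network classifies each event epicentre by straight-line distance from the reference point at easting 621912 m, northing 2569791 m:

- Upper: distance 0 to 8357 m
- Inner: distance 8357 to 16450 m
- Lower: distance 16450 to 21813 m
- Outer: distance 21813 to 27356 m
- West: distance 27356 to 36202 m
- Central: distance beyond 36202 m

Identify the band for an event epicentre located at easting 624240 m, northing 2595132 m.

Distance = √((624240−621912)² + (2595132−2569791)²) = √(5419584.000 + 642166281.000) = 25447.708 m.
21813 ≤ 25447.708 < 27356 → Outer.

Outer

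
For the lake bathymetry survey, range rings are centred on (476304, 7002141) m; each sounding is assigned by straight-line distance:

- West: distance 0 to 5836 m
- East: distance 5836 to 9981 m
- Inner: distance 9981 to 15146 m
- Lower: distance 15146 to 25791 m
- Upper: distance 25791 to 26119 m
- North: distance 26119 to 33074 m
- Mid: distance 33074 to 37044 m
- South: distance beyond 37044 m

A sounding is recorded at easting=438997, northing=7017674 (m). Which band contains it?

South

Distance = √((438997−476304)² + (7017674−7002141)²) = √(1391812249.000 + 241274089.000) = 40411.463 m.
37044 ≤ 40411.463 < ∞ → South.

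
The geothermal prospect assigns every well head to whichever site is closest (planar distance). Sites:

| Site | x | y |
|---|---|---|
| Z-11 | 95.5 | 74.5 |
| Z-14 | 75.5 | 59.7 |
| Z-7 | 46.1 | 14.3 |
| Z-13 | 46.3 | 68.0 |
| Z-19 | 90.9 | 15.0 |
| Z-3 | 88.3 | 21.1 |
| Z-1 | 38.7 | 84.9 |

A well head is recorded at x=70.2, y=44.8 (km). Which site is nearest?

Squared distances to each site:
Z-11: 1522.180; Z-14: 250.100; Z-7: 1511.060; Z-13: 1109.450; Z-19: 1316.530; Z-3: 889.300; Z-1: 2600.260.
Minimum at Z-14.

Z-14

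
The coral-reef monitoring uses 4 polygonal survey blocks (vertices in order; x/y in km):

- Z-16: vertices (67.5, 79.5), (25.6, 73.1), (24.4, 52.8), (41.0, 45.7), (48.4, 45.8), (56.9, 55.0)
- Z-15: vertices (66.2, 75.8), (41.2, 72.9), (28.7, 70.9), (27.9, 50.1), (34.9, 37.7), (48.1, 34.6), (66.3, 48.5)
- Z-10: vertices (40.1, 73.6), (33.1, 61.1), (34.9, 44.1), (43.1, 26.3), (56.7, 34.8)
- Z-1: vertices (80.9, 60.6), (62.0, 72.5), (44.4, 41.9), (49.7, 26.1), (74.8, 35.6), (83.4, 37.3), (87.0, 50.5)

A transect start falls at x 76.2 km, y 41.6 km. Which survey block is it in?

Cast a ray rightward from (76.2, 41.6). For each polygon, the edges (by vertex number in listed order) whose endpoints lie on opposite sides of y = 41.6, where each meets that height, and whether that is right or left of the point:
Z-16: no edge straddles that height → 0 crossings.
Z-15: 4–5 at x≈32.70 (left), 6–7 at x≈57.27 (left) → 0 crossings.
Z-10: 3–4 at x≈36.05 (left), 5–1 at x≈53.79 (left) → 0 crossings.
Z-1: 3–4 at x≈44.50 (left), 6–7 at x≈84.57 (right) → 1 crossing.
Only Z-1 has an odd count, so the point is inside Z-1.

Z-1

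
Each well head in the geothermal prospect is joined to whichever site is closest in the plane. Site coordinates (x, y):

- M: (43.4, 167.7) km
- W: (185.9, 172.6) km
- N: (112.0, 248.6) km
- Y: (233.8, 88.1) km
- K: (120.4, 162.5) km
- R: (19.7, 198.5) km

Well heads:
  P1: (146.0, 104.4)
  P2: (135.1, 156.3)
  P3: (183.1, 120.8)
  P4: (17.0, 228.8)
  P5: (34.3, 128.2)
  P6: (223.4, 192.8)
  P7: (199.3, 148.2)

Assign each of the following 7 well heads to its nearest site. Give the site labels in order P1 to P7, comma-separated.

P1 → K (d²=4030.97)
P2 → K (d²=254.53)
P3 → W (d²=2691.08)
P4 → R (d²=925.38)
P5 → M (d²=1643.06)
P6 → W (d²=1814.29)
P7 → W (d²=774.92)

K, K, W, R, M, W, W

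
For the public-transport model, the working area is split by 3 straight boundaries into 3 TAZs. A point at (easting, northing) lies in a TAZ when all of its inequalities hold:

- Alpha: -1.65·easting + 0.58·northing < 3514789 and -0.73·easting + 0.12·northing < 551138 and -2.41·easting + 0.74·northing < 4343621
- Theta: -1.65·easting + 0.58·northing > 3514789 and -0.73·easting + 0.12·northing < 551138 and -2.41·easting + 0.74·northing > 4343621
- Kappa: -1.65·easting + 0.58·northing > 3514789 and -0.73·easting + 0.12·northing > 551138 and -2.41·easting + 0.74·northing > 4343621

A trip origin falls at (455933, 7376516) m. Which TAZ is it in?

-1.65·455933 + 0.58·7376516 = 3526089.830, which is > 3514789
-0.73·455933 + 0.12·7376516 = 552350.830, which is > 551138
-2.41·455933 + 0.74·7376516 = 4359823.310, which is > 4343621
This sign pattern matches Kappa.

Kappa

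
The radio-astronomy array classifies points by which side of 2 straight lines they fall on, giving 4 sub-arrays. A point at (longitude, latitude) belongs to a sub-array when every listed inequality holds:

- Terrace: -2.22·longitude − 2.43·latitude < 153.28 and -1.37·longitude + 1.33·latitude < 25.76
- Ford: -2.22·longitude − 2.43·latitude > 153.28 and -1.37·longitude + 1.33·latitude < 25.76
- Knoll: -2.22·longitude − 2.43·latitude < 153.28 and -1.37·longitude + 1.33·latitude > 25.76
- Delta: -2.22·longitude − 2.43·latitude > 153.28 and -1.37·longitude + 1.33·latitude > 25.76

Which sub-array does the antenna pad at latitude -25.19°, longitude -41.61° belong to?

-2.22·-41.61 − 2.43·-25.19 = 153.586, which is > 153.28
-1.37·-41.61 + 1.33·-25.19 = 23.503, which is < 25.76
This sign pattern matches Ford.

Ford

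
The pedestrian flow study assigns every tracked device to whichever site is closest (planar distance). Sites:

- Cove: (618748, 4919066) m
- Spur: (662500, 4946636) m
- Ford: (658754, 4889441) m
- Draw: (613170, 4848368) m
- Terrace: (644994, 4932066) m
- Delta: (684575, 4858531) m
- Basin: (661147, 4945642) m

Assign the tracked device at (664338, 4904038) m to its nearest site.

Ford

Squared distances to each site:
Cove: 2304288884.000; Spur: 1817967848.000; Ford: 244253465.000; Draw: 5717313124.000; Terrace: 1159759120.000; Delta: 2480423218.000; Basin: 1741075297.000.
Minimum at Ford.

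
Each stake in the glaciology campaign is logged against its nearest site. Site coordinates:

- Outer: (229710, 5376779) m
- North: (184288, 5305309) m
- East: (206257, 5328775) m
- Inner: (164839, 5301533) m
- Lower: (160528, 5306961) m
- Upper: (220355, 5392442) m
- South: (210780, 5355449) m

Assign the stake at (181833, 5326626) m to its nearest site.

Squared distances to each site:
Outer: 4807530538.000; North: 460441514.000; East: 601149977.000; Inner: 918454685.000; Lower: 840615250.000; Upper: 5815690340.000; South: 1668694138.000.
Minimum at North.

North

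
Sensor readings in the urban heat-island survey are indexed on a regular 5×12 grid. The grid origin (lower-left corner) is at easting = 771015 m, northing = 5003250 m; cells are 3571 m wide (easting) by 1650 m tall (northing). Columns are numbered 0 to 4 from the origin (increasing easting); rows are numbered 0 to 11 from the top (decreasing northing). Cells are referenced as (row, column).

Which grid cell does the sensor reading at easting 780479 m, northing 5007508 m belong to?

(9, 2)

Column index: ⌊(780479 − 771015) / 3571⌋ = ⌊2.650⌋ = 2
Row offset from origin: ⌊(5007508 − 5003250) / 1650⌋ = ⌊2.581⌋ = 2 → row 9 (counted from top)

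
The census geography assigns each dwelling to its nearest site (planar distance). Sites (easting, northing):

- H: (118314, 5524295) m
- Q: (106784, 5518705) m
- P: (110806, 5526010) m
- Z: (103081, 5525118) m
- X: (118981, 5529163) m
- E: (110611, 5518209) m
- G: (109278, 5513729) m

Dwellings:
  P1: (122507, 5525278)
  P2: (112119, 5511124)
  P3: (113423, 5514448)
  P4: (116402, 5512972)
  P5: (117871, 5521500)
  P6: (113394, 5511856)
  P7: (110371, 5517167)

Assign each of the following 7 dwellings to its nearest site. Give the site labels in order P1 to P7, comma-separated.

H, G, G, G, H, G, E

P1 → H (d²=18547538.00)
P2 → G (d²=14857306.00)
P3 → G (d²=17697986.00)
P4 → G (d²=51324425.00)
P5 → H (d²=8008274.00)
P6 → G (d²=20449585.00)
P7 → E (d²=1143364.00)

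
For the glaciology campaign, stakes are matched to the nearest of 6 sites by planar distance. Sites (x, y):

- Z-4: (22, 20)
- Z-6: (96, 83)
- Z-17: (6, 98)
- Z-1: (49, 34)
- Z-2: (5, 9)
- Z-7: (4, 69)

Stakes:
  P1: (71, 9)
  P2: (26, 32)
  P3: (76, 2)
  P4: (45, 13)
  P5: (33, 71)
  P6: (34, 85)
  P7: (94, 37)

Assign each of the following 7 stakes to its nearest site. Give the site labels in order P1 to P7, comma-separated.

Z-1, Z-4, Z-1, Z-1, Z-7, Z-17, Z-1

P1 → Z-1 (d²=1109.00)
P2 → Z-4 (d²=160.00)
P3 → Z-1 (d²=1753.00)
P4 → Z-1 (d²=457.00)
P5 → Z-7 (d²=845.00)
P6 → Z-17 (d²=953.00)
P7 → Z-1 (d²=2034.00)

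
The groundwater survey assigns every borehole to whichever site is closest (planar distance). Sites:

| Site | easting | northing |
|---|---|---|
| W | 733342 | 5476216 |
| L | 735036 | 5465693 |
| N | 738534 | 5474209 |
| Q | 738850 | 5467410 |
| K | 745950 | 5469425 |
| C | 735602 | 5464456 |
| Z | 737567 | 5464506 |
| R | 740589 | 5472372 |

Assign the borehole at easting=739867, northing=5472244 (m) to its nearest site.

Squared distances to each site:
W: 58352409.000; L: 66254162.000; N: 5638114.000; Q: 24401845.000; K: 44949650.000; C: 78843169.000; Z: 65166644.000; R: 537668.000.
Minimum at R.

R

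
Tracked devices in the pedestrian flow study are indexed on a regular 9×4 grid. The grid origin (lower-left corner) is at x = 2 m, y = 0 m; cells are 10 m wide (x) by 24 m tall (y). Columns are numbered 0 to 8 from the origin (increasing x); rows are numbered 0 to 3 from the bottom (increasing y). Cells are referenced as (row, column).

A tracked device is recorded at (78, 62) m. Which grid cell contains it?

(2, 7)

Column index: ⌊(78 − 2) / 10⌋ = ⌊7.600⌋ = 7
Row offset from origin: ⌊(62 − 0) / 24⌋ = ⌊2.583⌋ = 2 → row 2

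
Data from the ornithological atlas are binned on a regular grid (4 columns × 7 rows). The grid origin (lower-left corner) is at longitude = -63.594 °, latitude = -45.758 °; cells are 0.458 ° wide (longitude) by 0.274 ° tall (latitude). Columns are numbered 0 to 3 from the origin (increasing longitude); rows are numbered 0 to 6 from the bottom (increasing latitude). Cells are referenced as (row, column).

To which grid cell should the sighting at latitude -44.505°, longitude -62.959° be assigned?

(4, 1)

Column index: ⌊(-62.959 − -63.594) / 0.458⌋ = ⌊1.386⌋ = 1
Row offset from origin: ⌊(-44.505 − -45.758) / 0.274⌋ = ⌊4.573⌋ = 4 → row 4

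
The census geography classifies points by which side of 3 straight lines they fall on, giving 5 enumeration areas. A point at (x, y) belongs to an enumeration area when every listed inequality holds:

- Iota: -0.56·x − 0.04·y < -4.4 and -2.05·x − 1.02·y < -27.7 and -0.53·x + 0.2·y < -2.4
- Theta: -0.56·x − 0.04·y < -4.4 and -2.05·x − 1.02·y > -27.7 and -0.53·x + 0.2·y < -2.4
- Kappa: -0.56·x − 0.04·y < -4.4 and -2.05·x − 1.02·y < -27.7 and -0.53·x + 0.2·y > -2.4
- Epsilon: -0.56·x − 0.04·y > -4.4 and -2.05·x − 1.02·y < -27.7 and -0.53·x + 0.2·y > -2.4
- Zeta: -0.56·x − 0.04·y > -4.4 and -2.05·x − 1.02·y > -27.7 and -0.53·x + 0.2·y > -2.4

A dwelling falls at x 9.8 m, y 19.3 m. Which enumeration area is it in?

-0.56·9.8 − 0.04·19.3 = -6.260, which is < -4.4
-2.05·9.8 − 1.02·19.3 = -39.776, which is < -27.7
-0.53·9.8 + 0.2·19.3 = -1.334, which is > -2.4
This sign pattern matches Kappa.

Kappa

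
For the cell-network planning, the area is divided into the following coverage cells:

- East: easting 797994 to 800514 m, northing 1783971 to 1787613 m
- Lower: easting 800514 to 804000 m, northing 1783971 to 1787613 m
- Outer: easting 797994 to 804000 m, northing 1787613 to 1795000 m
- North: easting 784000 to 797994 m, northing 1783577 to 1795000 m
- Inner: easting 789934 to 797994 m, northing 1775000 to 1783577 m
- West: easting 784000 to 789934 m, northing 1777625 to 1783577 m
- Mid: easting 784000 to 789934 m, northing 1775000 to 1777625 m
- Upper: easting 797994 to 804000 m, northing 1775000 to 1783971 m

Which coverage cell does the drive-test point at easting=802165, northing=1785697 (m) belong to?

Lower

The point has easting = 802165 and northing = 1785697.
Only Lower satisfies 800514 ≤ easting ≤ 804000 and 1783971 ≤ northing ≤ 1787613.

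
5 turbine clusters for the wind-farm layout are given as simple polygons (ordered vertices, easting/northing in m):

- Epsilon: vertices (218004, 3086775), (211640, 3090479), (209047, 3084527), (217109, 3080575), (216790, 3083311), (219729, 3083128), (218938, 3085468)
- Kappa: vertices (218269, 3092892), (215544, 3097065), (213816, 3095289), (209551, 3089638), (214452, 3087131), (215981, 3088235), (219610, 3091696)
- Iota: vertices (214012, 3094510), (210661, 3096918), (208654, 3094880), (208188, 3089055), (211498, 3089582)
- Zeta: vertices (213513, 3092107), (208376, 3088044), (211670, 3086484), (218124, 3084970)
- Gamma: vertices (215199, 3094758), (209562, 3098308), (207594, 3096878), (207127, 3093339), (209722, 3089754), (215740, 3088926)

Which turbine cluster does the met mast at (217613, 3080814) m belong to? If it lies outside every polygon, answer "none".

Cast a ray rightward from (217613, 3080814). For each polygon, the edges (by vertex number in listed order) whose endpoints lie on opposite sides of northing = 3080814, where each meets that height, and whether that is right or left of the point:
Epsilon: 3–4 at easting≈216621.4 (left), 4–5 at easting≈217081.1 (left) → 0 crossings.
Kappa: no edge straddles that height → 0 crossings.
Iota: no edge straddles that height → 0 crossings.
Zeta: no edge straddles that height → 0 crossings.
Gamma: no edge straddles that height → 0 crossings.
All counts are even, so the point lies outside every listed polygon.

none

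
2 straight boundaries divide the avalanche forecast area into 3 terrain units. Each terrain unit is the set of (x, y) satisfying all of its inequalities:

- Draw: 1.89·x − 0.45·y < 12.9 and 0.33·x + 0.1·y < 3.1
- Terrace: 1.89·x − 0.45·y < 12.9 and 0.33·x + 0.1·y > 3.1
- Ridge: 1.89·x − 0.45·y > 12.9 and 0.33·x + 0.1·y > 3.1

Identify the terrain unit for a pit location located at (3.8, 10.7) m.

Draw

1.89·3.8 − 0.45·10.7 = 2.367, which is < 12.9
0.33·3.8 + 0.1·10.7 = 2.324, which is < 3.1
This sign pattern matches Draw.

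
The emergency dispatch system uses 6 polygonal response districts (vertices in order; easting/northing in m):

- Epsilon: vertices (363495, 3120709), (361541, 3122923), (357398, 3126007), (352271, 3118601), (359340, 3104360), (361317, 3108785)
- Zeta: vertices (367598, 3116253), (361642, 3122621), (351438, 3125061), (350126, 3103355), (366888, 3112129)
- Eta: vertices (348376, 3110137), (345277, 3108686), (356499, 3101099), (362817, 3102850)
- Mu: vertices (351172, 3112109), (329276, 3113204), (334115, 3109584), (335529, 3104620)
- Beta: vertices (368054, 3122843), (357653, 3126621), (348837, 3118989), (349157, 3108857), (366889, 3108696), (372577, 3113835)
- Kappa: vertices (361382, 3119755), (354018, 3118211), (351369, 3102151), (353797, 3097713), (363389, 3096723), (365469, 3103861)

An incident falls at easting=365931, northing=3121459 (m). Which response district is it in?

Beta

Cast a ray rightward from (365931, 3121459). For each polygon, the edges (by vertex number in listed order) whose endpoints lie on opposite sides of northing = 3121459, where each meets that height, and whether that is right or left of the point:
Epsilon: 1–2 at easting≈362833.1 (left), 3–4 at easting≈354249.5 (left) → 0 crossings.
Zeta: 1–2 at easting≈362728.8 (left), 3–4 at easting≈351220.3 (left) → 0 crossings.
Eta: no edge straddles that height → 0 crossings.
Mu: no edge straddles that height → 0 crossings.
Beta: 2–3 at easting≈351690.2 (left), 6–1 at easting≈368748.9 (right) → 1 crossing.
Kappa: no edge straddles that height → 0 crossings.
Only Beta has an odd count, so the point is inside Beta.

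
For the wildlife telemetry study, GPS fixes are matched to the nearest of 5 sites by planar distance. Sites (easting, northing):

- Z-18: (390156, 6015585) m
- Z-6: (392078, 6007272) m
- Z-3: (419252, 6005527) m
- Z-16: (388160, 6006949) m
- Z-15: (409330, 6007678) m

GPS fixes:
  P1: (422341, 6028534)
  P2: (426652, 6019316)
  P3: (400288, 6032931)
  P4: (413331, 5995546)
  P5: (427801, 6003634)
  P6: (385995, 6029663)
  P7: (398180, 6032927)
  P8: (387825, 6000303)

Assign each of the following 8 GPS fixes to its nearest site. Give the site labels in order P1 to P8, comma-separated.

P1 → Z-3 (d²=538863970.00)
P2 → Z-3 (d²=244896521.00)
P3 → Z-18 (d²=403541140.00)
P4 → Z-3 (d²=134678602.00)
P5 → Z-3 (d²=76668850.00)
P6 → Z-18 (d²=215504005.00)
P7 → Z-18 (d²=365129540.00)
P8 → Z-16 (d²=44281541.00)

Z-3, Z-3, Z-18, Z-3, Z-3, Z-18, Z-18, Z-16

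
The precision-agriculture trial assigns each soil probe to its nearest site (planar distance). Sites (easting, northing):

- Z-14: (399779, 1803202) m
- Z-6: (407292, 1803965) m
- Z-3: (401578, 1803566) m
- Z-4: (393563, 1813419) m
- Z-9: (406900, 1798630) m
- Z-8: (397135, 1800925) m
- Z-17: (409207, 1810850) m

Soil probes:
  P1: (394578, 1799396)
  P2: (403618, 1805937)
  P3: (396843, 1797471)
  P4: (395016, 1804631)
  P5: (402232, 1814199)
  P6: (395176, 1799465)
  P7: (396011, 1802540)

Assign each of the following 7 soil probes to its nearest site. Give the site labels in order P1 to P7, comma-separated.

Z-8, Z-3, Z-8, Z-8, Z-17, Z-8, Z-8

P1 → Z-8 (d²=8876090.00)
P2 → Z-3 (d²=9783241.00)
P3 → Z-8 (d²=12015380.00)
P4 → Z-8 (d²=18224597.00)
P5 → Z-17 (d²=59866426.00)
P6 → Z-8 (d²=5969281.00)
P7 → Z-8 (d²=3871601.00)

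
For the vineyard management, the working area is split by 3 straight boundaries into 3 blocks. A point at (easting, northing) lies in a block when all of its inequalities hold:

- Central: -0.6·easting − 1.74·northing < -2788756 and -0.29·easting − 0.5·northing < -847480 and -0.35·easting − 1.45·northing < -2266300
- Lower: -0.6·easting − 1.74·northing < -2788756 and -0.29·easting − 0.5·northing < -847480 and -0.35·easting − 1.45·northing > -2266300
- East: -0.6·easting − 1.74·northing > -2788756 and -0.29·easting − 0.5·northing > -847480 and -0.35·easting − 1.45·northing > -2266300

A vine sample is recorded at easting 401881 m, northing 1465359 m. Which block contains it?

Lower

-0.6·401881 − 1.74·1465359 = -2790853.260, which is < -2788756
-0.29·401881 − 0.5·1465359 = -849224.990, which is < -847480
-0.35·401881 − 1.45·1465359 = -2265428.900, which is > -2266300
This sign pattern matches Lower.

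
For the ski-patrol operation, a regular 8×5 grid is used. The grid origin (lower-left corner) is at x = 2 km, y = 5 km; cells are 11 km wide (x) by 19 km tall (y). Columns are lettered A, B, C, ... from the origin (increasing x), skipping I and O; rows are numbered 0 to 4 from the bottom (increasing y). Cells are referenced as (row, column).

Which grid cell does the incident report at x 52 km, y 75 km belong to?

Column index: ⌊(52 − 2) / 11⌋ = ⌊4.545⌋ = 4 → column E
Row offset from origin: ⌊(75 − 5) / 19⌋ = ⌊3.684⌋ = 3 → row 3

(3, E)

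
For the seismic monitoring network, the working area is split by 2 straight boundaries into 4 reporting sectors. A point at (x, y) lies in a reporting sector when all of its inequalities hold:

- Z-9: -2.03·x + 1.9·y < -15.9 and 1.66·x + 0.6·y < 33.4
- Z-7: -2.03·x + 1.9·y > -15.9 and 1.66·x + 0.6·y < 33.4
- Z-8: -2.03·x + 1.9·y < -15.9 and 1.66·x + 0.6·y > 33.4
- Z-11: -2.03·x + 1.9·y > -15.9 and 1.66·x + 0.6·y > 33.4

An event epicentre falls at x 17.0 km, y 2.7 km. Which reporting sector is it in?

Z-9

-2.03·17.0 + 1.9·2.7 = -29.380, which is < -15.9
1.66·17.0 + 0.6·2.7 = 29.840, which is < 33.4
This sign pattern matches Z-9.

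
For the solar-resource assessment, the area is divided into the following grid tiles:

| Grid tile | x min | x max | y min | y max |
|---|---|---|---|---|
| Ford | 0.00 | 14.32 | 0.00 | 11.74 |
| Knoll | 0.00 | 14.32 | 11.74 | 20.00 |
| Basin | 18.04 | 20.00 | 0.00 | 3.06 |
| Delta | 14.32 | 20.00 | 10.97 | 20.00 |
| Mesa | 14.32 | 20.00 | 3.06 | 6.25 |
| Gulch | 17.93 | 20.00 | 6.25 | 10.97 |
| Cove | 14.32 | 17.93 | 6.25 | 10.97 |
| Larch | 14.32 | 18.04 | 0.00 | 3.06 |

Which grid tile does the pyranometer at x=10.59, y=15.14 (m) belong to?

The point has x = 10.59 and y = 15.14.
Only Knoll satisfies 0.00 ≤ x ≤ 14.32 and 11.74 ≤ y ≤ 20.00.

Knoll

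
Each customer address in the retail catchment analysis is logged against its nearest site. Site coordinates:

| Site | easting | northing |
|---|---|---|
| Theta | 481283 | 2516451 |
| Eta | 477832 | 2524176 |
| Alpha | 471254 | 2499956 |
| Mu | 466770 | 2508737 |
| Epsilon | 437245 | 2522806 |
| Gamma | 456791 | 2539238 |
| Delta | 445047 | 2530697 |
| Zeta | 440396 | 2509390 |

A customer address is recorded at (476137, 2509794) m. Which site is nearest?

Squared distances to each site:
Theta: 70796965.000; Eta: 209714949.000; Alpha: 120629933.000; Mu: 88857938.000; Epsilon: 1681899808.000; Gamma: 1241216852.000; Delta: 1403523509.000; Zeta: 1277582297.000.
Minimum at Theta.

Theta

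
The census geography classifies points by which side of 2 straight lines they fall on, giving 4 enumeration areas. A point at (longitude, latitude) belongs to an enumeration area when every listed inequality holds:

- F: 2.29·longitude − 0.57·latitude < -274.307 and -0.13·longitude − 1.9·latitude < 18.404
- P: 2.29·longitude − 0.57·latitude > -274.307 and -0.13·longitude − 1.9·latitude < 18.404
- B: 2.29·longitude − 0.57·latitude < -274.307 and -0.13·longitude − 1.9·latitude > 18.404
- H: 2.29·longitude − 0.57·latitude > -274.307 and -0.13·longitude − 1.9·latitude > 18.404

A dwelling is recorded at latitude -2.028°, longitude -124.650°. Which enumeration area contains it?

2.29·-124.650 − 0.57·-2.028 = -284.293, which is < -274.307
-0.13·-124.650 − 1.9·-2.028 = 20.058, which is > 18.404
This sign pattern matches B.

B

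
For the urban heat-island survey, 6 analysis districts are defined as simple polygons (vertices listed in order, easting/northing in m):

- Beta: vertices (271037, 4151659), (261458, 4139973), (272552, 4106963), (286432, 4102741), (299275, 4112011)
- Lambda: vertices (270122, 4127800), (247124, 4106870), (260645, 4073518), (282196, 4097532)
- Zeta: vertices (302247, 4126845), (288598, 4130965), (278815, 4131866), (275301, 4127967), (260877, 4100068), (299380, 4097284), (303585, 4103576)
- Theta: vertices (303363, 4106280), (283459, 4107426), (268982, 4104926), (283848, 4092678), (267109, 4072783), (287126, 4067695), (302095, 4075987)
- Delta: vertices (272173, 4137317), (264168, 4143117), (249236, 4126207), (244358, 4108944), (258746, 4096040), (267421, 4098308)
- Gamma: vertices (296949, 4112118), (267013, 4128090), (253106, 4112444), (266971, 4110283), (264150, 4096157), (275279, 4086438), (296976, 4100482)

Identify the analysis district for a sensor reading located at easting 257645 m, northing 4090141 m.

Cast a ray rightward from (257645, 4090141). For each polygon, the edges (by vertex number in listed order) whose endpoints lie on opposite sides of northing = 4090141, where each meets that height, and whether that is right or left of the point:
Beta: no edge straddles that height → 0 crossings.
Lambda: 2–3 at easting≈253906.0 (left), 3–4 at easting≈275563.1 (right) → 1 crossing.
Zeta: no edge straddles that height → 0 crossings.
Theta: 4–5 at easting≈281713.5 (right), 7–1 at easting≈302687.5 (right) → 2 crossings.
Delta: no edge straddles that height → 0 crossings.
Gamma: 5–6 at easting≈271038.8 (right), 6–7 at easting≈280999.9 (right) → 2 crossings.
Only Lambda has an odd count, so the point is inside Lambda.

Lambda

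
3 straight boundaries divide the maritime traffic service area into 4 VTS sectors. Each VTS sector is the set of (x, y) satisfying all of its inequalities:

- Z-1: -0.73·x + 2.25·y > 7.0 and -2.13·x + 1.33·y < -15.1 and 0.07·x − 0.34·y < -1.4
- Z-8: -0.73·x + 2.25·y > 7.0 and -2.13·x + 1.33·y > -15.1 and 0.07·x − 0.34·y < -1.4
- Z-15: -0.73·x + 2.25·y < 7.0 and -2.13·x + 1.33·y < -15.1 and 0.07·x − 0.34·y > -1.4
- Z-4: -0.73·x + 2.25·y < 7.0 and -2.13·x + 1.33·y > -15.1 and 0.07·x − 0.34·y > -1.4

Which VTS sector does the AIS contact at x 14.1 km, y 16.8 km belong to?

-0.73·14.1 + 2.25·16.8 = 27.507, which is > 7.0
-2.13·14.1 + 1.33·16.8 = -7.689, which is > -15.1
0.07·14.1 − 0.34·16.8 = -4.725, which is < -1.4
This sign pattern matches Z-8.

Z-8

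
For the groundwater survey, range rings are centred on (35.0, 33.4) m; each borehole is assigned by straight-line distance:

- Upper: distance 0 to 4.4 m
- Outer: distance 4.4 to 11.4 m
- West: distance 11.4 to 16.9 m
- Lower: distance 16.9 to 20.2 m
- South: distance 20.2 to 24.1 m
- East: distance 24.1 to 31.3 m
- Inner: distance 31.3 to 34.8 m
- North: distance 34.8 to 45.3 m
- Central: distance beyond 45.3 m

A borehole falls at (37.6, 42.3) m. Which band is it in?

Outer

Distance = √((37.6−35.0)² + (42.3−33.4)²) = √(6.760 + 79.210) = 9.272 m.
4.4 ≤ 9.272 < 11.4 → Outer.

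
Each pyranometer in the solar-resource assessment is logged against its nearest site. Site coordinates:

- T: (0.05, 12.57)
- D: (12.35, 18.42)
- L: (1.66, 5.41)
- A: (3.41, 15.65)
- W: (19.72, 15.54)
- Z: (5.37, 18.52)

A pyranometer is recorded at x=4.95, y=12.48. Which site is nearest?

A

Squared distances to each site:
T: 24.018; D: 90.044; L: 60.809; A: 12.421; W: 227.516; Z: 36.658.
Minimum at A.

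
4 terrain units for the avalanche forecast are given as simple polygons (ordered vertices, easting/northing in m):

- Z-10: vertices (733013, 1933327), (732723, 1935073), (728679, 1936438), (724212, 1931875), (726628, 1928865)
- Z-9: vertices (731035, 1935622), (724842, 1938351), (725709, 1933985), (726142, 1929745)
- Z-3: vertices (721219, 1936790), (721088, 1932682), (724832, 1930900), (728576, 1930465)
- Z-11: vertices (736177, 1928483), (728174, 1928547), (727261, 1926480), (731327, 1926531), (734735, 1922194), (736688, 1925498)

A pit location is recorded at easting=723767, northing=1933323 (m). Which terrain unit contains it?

Cast a ray rightward from (723767, 1933323). For each polygon, the edges (by vertex number in listed order) whose endpoints lie on opposite sides of northing = 1933323, where each meets that height, and whether that is right or left of the point:
Z-10: 3–4 at easting≈725629.5 (right), 5–1 at easting≈733007.3 (right) → 2 crossings.
Z-9: 3–4 at easting≈725776.6 (right), 4–1 at easting≈729120.9 (right) → 2 crossings.
Z-3: 1–2 at easting≈721108.4 (left), 4–1 at easting≈725251.7 (right) → 1 crossing.
Z-11: no edge straddles that height → 0 crossings.
Only Z-3 has an odd count, so the point is inside Z-3.

Z-3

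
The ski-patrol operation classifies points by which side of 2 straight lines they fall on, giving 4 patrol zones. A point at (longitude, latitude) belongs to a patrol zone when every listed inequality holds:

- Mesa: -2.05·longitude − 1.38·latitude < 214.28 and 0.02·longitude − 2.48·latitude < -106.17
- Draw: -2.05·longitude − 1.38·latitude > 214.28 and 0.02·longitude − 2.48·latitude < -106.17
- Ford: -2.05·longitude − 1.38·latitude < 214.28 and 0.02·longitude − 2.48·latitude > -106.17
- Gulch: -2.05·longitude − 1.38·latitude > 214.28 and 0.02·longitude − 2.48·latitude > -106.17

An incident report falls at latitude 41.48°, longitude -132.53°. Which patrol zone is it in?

-2.05·-132.53 − 1.38·41.48 = 214.444, which is > 214.28
0.02·-132.53 − 2.48·41.48 = -105.521, which is > -106.17
This sign pattern matches Gulch.

Gulch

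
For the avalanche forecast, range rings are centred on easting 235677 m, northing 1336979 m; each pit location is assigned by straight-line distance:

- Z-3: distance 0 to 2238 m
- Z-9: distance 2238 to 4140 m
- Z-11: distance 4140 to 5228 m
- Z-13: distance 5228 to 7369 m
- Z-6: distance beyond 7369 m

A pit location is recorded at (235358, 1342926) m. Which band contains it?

Z-13

Distance = √((235358−235677)² + (1342926−1336979)²) = √(101761.000 + 35366809.000) = 5955.550 m.
5228 ≤ 5955.550 < 7369 → Z-13.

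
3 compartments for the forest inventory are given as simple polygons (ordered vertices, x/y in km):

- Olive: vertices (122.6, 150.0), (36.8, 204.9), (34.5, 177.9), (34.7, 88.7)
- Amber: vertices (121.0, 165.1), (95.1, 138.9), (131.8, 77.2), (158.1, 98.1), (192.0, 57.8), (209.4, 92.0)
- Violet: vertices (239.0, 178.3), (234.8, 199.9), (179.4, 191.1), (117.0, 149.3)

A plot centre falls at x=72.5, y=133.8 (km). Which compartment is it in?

Cast a ray rightward from (72.5, 133.8). For each polygon, the edges (by vertex number in listed order) whose endpoints lie on opposite sides of y = 133.8, where each meets that height, and whether that is right or left of the point:
Olive: 3–4 at x≈34.60 (left), 4–1 at x≈99.37 (right) → 1 crossing.
Amber: 2–3 at x≈98.13 (right), 6–1 at x≈158.85 (right) → 2 crossings.
Violet: no edge straddles that height → 0 crossings.
Only Olive has an odd count, so the point is inside Olive.

Olive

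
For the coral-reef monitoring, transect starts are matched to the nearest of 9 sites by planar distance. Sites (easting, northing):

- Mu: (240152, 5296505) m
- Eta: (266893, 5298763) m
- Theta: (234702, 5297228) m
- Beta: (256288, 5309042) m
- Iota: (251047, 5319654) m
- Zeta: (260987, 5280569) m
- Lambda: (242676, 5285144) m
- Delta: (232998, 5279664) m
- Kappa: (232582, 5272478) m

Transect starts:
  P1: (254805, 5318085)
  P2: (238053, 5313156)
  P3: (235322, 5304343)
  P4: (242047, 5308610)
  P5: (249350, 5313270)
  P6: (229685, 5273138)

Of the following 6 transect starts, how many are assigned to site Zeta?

0

P1 → Iota
P2 → Iota
P3 → Theta
P4 → Mu
P5 → Iota
P6 → Kappa
0 of the 6 go to Zeta.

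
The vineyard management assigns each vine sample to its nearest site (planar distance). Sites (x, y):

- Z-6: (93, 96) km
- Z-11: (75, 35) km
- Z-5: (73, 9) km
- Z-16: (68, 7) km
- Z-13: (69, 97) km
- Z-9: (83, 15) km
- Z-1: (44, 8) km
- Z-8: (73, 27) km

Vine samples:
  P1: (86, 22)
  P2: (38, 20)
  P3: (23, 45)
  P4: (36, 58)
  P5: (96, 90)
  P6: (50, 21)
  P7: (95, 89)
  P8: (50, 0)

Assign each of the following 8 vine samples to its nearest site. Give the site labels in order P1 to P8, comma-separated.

Z-9, Z-1, Z-1, Z-11, Z-6, Z-1, Z-6, Z-1

P1 → Z-9 (d²=58.00)
P2 → Z-1 (d²=180.00)
P3 → Z-1 (d²=1810.00)
P4 → Z-11 (d²=2050.00)
P5 → Z-6 (d²=45.00)
P6 → Z-1 (d²=205.00)
P7 → Z-6 (d²=53.00)
P8 → Z-1 (d²=100.00)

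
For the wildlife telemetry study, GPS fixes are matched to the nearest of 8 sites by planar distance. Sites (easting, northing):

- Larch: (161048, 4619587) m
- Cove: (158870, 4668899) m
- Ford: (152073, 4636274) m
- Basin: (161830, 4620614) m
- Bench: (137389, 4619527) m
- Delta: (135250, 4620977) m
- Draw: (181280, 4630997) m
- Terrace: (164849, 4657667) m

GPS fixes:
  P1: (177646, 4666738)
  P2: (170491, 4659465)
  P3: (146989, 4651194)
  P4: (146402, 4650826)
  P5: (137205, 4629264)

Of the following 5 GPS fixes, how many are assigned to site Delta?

1

P1 → Terrace
P2 → Terrace
P3 → Ford
P4 → Ford
P5 → Delta
1 of the 5 goes to Delta.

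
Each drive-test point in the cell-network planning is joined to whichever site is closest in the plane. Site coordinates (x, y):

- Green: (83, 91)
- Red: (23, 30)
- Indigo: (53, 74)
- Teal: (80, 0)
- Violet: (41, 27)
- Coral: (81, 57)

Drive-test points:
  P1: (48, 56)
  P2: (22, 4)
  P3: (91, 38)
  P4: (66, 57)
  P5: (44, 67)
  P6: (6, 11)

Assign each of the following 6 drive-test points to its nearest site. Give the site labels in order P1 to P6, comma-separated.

Indigo, Red, Coral, Coral, Indigo, Red

P1 → Indigo (d²=349.00)
P2 → Red (d²=677.00)
P3 → Coral (d²=461.00)
P4 → Coral (d²=225.00)
P5 → Indigo (d²=130.00)
P6 → Red (d²=650.00)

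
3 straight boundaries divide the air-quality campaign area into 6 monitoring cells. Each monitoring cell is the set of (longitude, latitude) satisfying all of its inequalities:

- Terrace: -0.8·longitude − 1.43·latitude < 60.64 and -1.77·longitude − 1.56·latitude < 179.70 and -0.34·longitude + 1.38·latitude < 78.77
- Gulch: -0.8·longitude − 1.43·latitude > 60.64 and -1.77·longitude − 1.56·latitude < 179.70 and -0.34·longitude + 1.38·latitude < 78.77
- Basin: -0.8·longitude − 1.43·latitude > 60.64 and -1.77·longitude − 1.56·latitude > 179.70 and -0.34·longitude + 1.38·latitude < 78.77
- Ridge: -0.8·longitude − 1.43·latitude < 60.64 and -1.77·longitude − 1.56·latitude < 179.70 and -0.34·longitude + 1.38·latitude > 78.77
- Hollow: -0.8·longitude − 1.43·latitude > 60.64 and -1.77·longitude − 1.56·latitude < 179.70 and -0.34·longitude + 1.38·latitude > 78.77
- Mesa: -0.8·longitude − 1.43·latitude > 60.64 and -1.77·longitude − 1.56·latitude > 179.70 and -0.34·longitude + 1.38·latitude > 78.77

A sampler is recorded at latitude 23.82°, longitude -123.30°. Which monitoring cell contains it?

-0.8·-123.30 − 1.43·23.82 = 64.577, which is > 60.64
-1.77·-123.30 − 1.56·23.82 = 181.082, which is > 179.70
-0.34·-123.30 + 1.38·23.82 = 74.794, which is < 78.77
This sign pattern matches Basin.

Basin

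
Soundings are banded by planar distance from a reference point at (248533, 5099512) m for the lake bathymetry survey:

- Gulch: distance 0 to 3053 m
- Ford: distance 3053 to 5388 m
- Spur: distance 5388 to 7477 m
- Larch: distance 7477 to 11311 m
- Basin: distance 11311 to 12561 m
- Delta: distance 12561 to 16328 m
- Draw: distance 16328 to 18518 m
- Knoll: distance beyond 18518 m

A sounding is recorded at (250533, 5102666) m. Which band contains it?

Ford

Distance = √((250533−248533)² + (5102666−5099512)²) = √(4000000.000 + 9947716.000) = 3734.664 m.
3053 ≤ 3734.664 < 5388 → Ford.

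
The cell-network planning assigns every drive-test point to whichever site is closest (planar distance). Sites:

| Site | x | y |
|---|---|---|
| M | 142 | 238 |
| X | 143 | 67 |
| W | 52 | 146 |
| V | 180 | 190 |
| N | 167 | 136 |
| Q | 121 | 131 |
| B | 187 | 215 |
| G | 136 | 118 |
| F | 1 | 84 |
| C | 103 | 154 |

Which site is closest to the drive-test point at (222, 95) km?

Squared distances to each site:
M: 26849.000; X: 7025.000; W: 31501.000; V: 10789.000; N: 4706.000; Q: 11497.000; B: 15625.000; G: 7925.000; F: 48962.000; C: 17642.000.
Minimum at N.

N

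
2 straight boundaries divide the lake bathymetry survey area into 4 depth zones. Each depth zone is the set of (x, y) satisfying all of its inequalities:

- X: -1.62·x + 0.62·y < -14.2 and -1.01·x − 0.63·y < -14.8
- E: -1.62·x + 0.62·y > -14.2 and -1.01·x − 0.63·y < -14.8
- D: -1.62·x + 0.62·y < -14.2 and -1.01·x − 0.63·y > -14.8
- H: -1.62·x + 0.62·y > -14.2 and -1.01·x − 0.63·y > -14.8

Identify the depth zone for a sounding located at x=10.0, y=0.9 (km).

-1.62·10.0 + 0.62·0.9 = -15.642, which is < -14.2
-1.01·10.0 − 0.63·0.9 = -10.667, which is > -14.8
This sign pattern matches D.

D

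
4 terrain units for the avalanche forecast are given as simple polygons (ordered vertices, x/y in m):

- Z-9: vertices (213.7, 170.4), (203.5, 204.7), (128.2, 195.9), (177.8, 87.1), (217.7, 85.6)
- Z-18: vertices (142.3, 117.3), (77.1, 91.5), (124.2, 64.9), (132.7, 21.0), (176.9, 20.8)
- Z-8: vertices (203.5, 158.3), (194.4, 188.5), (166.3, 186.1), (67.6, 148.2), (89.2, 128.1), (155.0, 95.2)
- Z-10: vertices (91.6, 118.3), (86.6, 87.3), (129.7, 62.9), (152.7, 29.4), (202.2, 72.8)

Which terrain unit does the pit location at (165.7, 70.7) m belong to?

Z-10

Cast a ray rightward from (165.7, 70.7). For each polygon, the edges (by vertex number in listed order) whose endpoints lie on opposite sides of y = 70.7, where each meets that height, and whether that is right or left of the point:
Z-9: no edge straddles that height → 0 crossings.
Z-18: 2–3 at x≈113.93 (left), 5–1 at x≈159.01 (left) → 0 crossings.
Z-8: no edge straddles that height → 0 crossings.
Z-10: 2–3 at x≈115.92 (left), 4–5 at x≈199.80 (right) → 1 crossing.
Only Z-10 has an odd count, so the point is inside Z-10.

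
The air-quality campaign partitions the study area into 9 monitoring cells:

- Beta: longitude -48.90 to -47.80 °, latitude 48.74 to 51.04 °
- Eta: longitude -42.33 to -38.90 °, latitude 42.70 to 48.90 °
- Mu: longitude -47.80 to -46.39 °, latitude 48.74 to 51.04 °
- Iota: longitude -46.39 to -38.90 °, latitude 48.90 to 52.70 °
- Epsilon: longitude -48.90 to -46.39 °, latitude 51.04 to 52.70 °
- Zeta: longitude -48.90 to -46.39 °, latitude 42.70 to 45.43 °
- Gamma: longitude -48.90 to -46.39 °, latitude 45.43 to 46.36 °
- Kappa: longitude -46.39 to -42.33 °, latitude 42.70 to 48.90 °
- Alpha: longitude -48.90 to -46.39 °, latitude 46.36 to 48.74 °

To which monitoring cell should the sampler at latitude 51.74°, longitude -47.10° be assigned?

The point has longitude = -47.10 and latitude = 51.74.
Only Epsilon satisfies -48.90 ≤ longitude ≤ -46.39 and 51.04 ≤ latitude ≤ 52.70.

Epsilon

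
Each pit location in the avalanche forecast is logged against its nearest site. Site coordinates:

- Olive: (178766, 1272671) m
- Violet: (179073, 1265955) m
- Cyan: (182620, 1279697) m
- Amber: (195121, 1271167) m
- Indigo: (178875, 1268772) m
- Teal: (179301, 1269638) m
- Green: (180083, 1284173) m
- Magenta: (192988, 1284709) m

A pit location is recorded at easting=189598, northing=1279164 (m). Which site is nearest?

Magenta

Squared distances to each site:
Olive: 159491273.000; Violet: 285253306.000; Cyan: 48976573.000; Amber: 94455538.000; Indigo: 222976393.000; Teal: 196772885.000; Green: 115625306.000; Magenta: 42239125.000.
Minimum at Magenta.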